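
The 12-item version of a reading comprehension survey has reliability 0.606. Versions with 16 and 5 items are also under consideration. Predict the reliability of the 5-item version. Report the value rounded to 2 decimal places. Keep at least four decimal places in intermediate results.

Only the ratio of lengths matters: n = 5/12 = 0.4167
r_{5} = n·r / (1 + (n − 1)·r) = 0.2525 / 0.6465 ≈ 0.3906

0.39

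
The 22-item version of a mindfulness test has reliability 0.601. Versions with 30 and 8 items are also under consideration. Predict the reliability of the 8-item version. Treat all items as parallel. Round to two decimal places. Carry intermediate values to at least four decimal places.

0.35

Only the ratio of lengths matters: n = 8/22 = 0.3636
r_{8} = n·r / (1 + (n − 1)·r) = 0.2185 / 0.6175 ≈ 0.3538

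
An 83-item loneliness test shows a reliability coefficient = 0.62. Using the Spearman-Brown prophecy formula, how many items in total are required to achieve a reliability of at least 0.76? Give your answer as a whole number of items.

162

n = 0.76(1 − 0.62) / [0.62(1 − 0.76)]
n = 0.2888 / 0.1488 ≈ 1.9409
Items needed = n × 83 = 1.9409 × 83 ≈ 161.09 → round up to 162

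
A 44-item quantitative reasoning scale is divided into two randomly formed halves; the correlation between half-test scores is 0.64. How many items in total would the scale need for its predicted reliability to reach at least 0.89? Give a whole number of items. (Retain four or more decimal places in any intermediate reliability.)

101

r_full = 2(0.64)/(1 + 0.64) = 0.7805
n = r_tgt(1 − r_full) / [r_full(1 − r_tgt)] = 0.89 × 0.2195 / (0.7805 × 0.11) ≈ 2.2754
Required items = 2.2754 × 44 = 100.12, so 101 items.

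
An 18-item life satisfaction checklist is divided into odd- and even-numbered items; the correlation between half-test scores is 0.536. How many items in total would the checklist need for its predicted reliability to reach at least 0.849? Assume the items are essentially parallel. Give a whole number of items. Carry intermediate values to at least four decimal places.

Corrected full-test reliability: r_full = 2 × 0.536 / (1 + 0.536) ≈ 0.6979
Solve Spearman-Brown for n: n = 0.849(1 − 0.6979) / [0.6979(1 − 0.849)] = 2.4338
Required items = 2.4338 × 18 = 43.81, so 44 items.

44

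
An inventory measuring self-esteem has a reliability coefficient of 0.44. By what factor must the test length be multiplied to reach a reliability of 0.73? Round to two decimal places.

Spearman-Brown solved for the length factor n:
n = r_target (1 − r_old) / [ r_old (1 − r_target) ]
n = [0.73 × 0.56] / [0.44 × 0.27]
n = 0.4088 / 0.1188 ≈ 3.4411

3.44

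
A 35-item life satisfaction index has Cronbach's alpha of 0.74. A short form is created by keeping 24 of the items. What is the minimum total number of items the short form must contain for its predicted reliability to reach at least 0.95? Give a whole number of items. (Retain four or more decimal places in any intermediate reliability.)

Short-form reliability: n = 24/35 = 0.6857; r_24 = n·r/(1+(n−1)r) ≈ 0.6612
Length factor from the short form to reach 0.95: n' = 0.95(1 − 0.6612) / [0.6612(1 − 0.95)] ≈ 9.7356
Total items = 9.7356 × 24 = 233.65, rounded up to 234.

234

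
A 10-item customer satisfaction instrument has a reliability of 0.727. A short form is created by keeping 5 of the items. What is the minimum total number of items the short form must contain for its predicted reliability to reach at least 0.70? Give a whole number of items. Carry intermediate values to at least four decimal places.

9

Short-form reliability: n = 5/10 = 0.5000; r_5 = n·r/(1+(n−1)r) ≈ 0.5711
Then solve for n' with r_old = 0.5711, r_target = 0.70: n' = 0.70(1 − 0.5711)/[0.5711(1 − 0.70)] = 1.7523
Total items = 1.7523 × 5 = 8.76, rounded up to 9.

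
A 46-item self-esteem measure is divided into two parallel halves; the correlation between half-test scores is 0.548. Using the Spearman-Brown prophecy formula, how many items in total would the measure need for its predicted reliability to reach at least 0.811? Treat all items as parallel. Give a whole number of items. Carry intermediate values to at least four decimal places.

Corrected full-test reliability: r_full = 2 × 0.548 / (1 + 0.548) ≈ 0.7080
n = r_tgt(1 − r_full) / [r_full(1 − r_tgt)] = 0.811 × 0.2920 / (0.7080 × 0.189) ≈ 1.7697
Items = 1.7697 × 46 ≈ 81.41 → 82

82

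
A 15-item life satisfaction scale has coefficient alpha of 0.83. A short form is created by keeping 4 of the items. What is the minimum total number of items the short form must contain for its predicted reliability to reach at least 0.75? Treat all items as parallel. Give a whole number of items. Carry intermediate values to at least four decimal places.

Short-form reliability: n = 4/15 = 0.2667; r_4 = n·r/(1+(n−1)r) ≈ 0.5656
Length factor from the short form to reach 0.75: n' = 0.75(1 − 0.5656) / [0.5656(1 − 0.75)] ≈ 2.3041
Items = 2.3041 × 4 ≈ 9.22 → 10

10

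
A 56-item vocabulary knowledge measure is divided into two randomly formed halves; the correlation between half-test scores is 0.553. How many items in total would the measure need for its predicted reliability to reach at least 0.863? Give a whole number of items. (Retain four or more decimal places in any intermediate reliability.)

143

Corrected full-test reliability: r_full = 2 × 0.553 / (1 + 0.553) ≈ 0.7122
n = r_tgt(1 − r_full) / [r_full(1 − r_tgt)] = 0.863 × 0.2878 / (0.7122 × 0.137) ≈ 2.5455
Required items = 2.5455 × 56 = 142.55, so 143 items.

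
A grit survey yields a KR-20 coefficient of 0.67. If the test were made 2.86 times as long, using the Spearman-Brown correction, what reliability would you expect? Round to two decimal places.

Spearman-Brown: r_new = n·r / (1 + (n − 1)·r)
r_new = (2.86 × 0.67) / (1 + (2.86 − 1) × 0.67)
     = 1.9162 / 2.2462 = 0.8531

0.85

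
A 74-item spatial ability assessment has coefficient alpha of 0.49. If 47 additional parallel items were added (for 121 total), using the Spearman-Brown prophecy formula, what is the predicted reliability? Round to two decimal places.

0.61

Length ratio n = 121/74 = 1.6351
By Spearman-Brown, r_new = n r / (1 + (n − 1) r).
r_new = 1.6351·0.49 / [1 + (1.6351 − 1)·0.49]
r_new = 0.8012 / 1.3112 ≈ 0.6110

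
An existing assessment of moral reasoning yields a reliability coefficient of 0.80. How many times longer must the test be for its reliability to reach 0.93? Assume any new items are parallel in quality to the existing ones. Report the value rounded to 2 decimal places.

n = 0.93 × (1 − 0.80) / [ 0.80 × (1 − 0.93) ]
  = 0.1860 / 0.0560 = 3.3214

3.32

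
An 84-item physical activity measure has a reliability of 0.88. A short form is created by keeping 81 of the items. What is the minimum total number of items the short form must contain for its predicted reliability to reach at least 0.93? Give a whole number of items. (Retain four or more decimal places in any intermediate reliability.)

153

Short-form reliability: n = 81/84 = 0.9643; r_81 = n·r/(1+(n−1)r) ≈ 0.8761
Length factor from the short form to reach 0.93: n' = 0.93(1 − 0.8761) / [0.8761(1 − 0.93)] ≈ 1.8789
Items = 1.8789 × 81 ≈ 152.19 → 153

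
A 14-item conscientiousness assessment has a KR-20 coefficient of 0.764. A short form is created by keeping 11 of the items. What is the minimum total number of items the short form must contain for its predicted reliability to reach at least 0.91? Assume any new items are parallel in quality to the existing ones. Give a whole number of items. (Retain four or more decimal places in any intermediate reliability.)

First, r for the 11-item form: n = 11/14 = 0.7857, so r_11 = 0.7857·0.764/(1 + (0.7857 − 1)·0.764) = 0.7178
Then solve for n' with r_old = 0.7178, r_target = 0.91: n' = 0.91(1 − 0.7178)/[0.7178(1 − 0.91)] = 3.9751
Items = 3.9751 × 11 ≈ 43.73 → 44

44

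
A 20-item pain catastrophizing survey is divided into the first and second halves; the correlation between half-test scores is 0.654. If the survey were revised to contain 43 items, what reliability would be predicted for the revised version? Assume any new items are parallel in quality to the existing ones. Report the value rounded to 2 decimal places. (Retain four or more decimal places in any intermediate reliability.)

0.89

First correct the split-half correlation to full-test reliability: r_full = 2 × 0.654 / (1 + 0.654) ≈ 0.7908
Length factor from 20 to 43 items: n = 43/20 = 2.1500
r_new = n·r_full / (1 + (n − 1)·r_full) = 1.7002 / 1.9094 ≈ 0.8904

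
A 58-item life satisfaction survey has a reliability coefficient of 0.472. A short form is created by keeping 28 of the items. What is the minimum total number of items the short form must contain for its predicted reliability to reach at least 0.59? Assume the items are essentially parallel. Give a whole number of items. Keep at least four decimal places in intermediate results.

First, r for the 28-item form: n = 28/58 = 0.4828, so r_28 = 0.4828·0.472/(1 + (0.4828 − 1)·0.472) = 0.3015
Then solve for n' with r_old = 0.3015, r_target = 0.59: n' = 0.59(1 − 0.3015)/[0.3015(1 − 0.59)] = 3.3339
Items = 3.3339 × 28 ≈ 93.35 → 94

94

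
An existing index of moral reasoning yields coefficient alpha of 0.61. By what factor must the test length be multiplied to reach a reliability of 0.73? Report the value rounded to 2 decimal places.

n = 0.73(1 − 0.61) / [0.61(1 − 0.73)]
n = 0.2847 / 0.1647 ≈ 1.7286

1.73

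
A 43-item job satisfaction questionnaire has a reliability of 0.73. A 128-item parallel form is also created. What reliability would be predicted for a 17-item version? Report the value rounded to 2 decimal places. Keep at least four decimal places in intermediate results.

The 128-item form is not needed; work directly from the 43-item form with n = 17/43 = 0.3953.
r_{17} = n·r / (1 + (n − 1)·r) = 0.2886 / 0.5586 ≈ 0.5166

0.52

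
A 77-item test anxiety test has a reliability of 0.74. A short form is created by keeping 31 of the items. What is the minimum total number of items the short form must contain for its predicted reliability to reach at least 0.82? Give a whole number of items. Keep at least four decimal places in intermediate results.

First, r for the 31-item form: n = 31/77 = 0.4026, so r_31 = 0.4026·0.74/(1 + (0.4026 − 1)·0.74) = 0.5340
Length factor from the short form to reach 0.82: n' = 0.82(1 − 0.5340) / [0.5340(1 − 0.82)] ≈ 3.9754
Items = 3.9754 × 31 ≈ 123.24 → 124

124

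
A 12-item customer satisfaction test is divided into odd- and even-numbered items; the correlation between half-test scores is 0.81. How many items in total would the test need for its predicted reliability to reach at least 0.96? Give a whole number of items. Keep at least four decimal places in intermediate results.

r_full = 2(0.81)/(1 + 0.81) = 0.8950
n = r_tgt(1 − r_full) / [r_full(1 − r_tgt)] = 0.96 × 0.1050 / (0.8950 × 0.04) ≈ 2.8156
Required items = 2.8156 × 12 = 33.79, so 34 items.

34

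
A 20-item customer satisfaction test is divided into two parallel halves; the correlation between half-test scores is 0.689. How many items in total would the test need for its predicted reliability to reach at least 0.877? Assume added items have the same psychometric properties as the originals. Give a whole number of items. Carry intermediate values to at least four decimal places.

33

Corrected full-test reliability: r_full = 2 × 0.689 / (1 + 0.689) ≈ 0.8159
n = r_tgt(1 − r_full) / [r_full(1 − r_tgt)] = 0.877 × 0.1841 / (0.8159 × 0.123) ≈ 1.6088
Items = 1.6088 × 20 ≈ 32.18 → 33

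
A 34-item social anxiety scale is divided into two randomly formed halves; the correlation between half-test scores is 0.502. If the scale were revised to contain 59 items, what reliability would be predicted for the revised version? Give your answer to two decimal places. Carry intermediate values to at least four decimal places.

0.78

Full-test reliability from the split-half r: r_full = 2(0.502)/(1 + 0.502) = 0.6684
Length factor from 34 to 59 items: n = 59/34 = 1.7353
r_new = n·r_full / (1 + (n − 1)·r_full) = 1.1599 / 1.4915 ≈ 0.7777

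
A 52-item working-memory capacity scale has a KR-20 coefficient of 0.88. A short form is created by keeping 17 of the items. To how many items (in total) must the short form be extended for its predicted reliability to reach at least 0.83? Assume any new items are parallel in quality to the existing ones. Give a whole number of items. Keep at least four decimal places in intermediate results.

First, r for the 17-item form: n = 17/52 = 0.3269, so r_17 = 0.3269·0.88/(1 + (0.3269 − 1)·0.88) = 0.7056
Length factor from the short form to reach 0.83: n' = 0.83(1 − 0.7056) / [0.7056(1 − 0.83)] ≈ 2.0371
Total items = 2.0371 × 17 = 34.63, rounded up to 35.

35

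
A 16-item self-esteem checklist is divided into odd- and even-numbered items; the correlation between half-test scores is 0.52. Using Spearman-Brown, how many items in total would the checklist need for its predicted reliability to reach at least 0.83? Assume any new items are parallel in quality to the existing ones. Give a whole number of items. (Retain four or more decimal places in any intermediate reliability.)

r_full = 2(0.52)/(1 + 0.52) = 0.6842
n = r_tgt(1 − r_full) / [r_full(1 − r_tgt)] = 0.83 × 0.3158 / (0.6842 × 0.17) ≈ 2.2535
Items = 2.2535 × 16 ≈ 36.06 → 37

37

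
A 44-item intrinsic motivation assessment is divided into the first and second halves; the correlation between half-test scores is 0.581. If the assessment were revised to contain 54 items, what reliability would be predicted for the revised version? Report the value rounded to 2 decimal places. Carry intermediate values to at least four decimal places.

0.77

Spearman-Brown correction (n = 2): r_full = 2·0.581/(1 + 0.581) = 0.7350
Then adjust to 54 items: n = 54/44 = 1.2273
r_new = n·r_full / (1 + (n − 1)·r_full) = 0.9021 / 1.1671 ≈ 0.7729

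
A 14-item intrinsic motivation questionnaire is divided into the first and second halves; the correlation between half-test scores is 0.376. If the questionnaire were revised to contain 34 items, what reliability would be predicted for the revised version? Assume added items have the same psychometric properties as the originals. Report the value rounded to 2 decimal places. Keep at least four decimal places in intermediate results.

Full-test reliability from the split-half r: r_full = 2(0.376)/(1 + 0.376) = 0.5465
Then adjust to 34 items: n = 34/14 = 2.4286
r_new = n·r_full / (1 + (n − 1)·r_full) = 1.3272 / 1.7807 ≈ 0.7453

0.75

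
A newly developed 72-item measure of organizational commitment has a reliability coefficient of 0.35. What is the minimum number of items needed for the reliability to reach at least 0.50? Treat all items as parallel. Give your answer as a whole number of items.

134

n = [0.50 × 0.65] / [0.35 × 0.50]
n = 0.3250 / 0.1750 ≈ 1.8571
So the test needs 1.8571 × 72 ≈ 133.71 items; rounding up, 134.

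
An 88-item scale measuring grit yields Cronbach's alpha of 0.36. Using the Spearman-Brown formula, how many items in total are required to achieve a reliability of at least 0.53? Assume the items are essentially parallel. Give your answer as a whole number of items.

Rearranging the Spearman-Brown formula for n,
n = r_target (1 − r_old) / [ r_old (1 − r_target) ]
n = [0.53 × 0.64] / [0.36 × 0.47]
n = 0.3392 / 0.1692 ≈ 2.0047
2.0047 × 88 = 176.41 → 177 items

177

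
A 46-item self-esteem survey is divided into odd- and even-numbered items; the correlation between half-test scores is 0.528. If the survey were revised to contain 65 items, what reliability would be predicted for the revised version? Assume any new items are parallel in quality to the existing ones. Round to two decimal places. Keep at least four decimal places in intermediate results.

Full-test reliability from the split-half r: r_full = 2(0.528)/(1 + 0.528) = 0.6911
Then adjust to 65 items: n = 65/46 = 1.4130
r_new = n·r_full / (1 + (n − 1)·r_full) = 0.9765 / 1.2854 ≈ 0.7597

0.76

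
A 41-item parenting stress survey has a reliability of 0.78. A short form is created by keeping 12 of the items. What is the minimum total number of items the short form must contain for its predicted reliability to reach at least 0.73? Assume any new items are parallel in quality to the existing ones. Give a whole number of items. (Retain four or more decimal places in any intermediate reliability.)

32

Short-form reliability: n = 12/41 = 0.2927; r_12 = n·r/(1+(n−1)r) ≈ 0.5093
Length factor from the short form to reach 0.73: n' = 0.73(1 − 0.5093) / [0.5093(1 − 0.73)] ≈ 2.6050
Total items = 2.6050 × 12 = 31.26, rounded up to 32.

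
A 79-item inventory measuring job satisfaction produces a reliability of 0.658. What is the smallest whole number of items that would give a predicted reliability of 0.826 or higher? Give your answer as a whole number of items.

195

Invert Spearman-Brown to solve for n:
n = r*(1 − r) / [ r (1 − r*) ]
n = [0.826 × 0.342] / [0.658 × 0.174]
n = 0.282492 / 0.114492 ≈ 2.4674
2.4674 × 79 = 194.92 → 195 items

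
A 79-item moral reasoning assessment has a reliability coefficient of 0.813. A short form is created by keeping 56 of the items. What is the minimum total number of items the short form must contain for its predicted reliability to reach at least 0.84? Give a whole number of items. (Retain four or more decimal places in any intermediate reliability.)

96

Short-form reliability: n = 56/79 = 0.7089; r_56 = n·r/(1+(n−1)r) ≈ 0.7550
Length factor from the short form to reach 0.84: n' = 0.84(1 − 0.7550) / [0.7550(1 − 0.84)] ≈ 1.7036
Items = 1.7036 × 56 ≈ 95.40 → 96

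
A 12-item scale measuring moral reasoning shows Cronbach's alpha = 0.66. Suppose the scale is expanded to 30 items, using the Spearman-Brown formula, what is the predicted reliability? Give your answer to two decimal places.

Length ratio n = 30/12 = 2.5
Spearman-Brown: r_new = n·r / (1 + (n − 1)·r)
r_new = 2.5·0.66 / [1 + (2.5 − 1)·0.66]
r_new = 1.6500 / 1.9900 ≈ 0.8291

0.83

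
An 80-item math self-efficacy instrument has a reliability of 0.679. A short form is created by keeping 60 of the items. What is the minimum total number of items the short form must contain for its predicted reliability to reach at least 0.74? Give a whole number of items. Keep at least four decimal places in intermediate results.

Short-form reliability: n = 60/80 = 0.7500; r_60 = n·r/(1+(n−1)r) ≈ 0.6134
Length factor from the short form to reach 0.74: n' = 0.74(1 − 0.6134) / [0.6134(1 − 0.74)] ≈ 1.7938
Total items = 1.7938 × 60 = 107.63, rounded up to 108.

108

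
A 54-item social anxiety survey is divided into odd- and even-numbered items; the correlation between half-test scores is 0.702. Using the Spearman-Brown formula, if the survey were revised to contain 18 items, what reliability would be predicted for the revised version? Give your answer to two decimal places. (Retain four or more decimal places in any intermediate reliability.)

Spearman-Brown correction (n = 2): r_full = 2·0.702/(1 + 0.702) = 0.8249
Length factor from 54 to 18 items: n = 18/54 = 0.3333
r_new = n·r_full / (1 + (n − 1)·r_full) = 0.2749 / 0.4500 ≈ 0.6109

0.61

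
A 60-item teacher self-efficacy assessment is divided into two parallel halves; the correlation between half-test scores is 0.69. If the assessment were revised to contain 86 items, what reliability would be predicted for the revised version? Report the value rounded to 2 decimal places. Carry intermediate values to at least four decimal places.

Full-test reliability from the split-half r: r_full = 2(0.69)/(1 + 0.69) = 0.8166
Length factor from 60 to 86 items: n = 86/60 = 1.4333
r_new = n·r_full / (1 + (n − 1)·r_full) = 1.1704 / 1.3538 ≈ 0.8645

0.86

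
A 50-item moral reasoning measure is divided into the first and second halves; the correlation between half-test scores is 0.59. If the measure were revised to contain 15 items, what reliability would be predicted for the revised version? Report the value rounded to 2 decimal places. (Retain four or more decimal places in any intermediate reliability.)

Spearman-Brown correction (n = 2): r_full = 2·0.59/(1 + 0.59) = 0.7421
Length factor from 50 to 15 items: n = 15/50 = 0.3000
r_new = n·r_full / (1 + (n − 1)·r_full) = 0.2226 / 0.4805 ≈ 0.4633

0.46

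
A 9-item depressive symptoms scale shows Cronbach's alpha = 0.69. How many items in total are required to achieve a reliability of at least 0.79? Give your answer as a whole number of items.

16

n = 0.79 × (1 − 0.69) / [ 0.69 × (1 − 0.79) ]
n = 0.2449 / 0.1449 ≈ 1.6901
1.6901 × 9 = 15.21 → 16 items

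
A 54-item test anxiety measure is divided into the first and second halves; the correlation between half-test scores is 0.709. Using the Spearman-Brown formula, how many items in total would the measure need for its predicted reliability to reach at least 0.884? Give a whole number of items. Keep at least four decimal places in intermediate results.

r_full = 2(0.709)/(1 + 0.709) = 0.8297
Solve Spearman-Brown for n: n = 0.884(1 − 0.8297) / [0.8297(1 − 0.884)] = 1.5642
Required items = 1.5642 × 54 = 84.47, so 85 items.

85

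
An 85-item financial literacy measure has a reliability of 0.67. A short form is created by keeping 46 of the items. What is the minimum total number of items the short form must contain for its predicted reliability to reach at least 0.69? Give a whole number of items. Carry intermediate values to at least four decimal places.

94

Short-form reliability: n = 46/85 = 0.5412; r_46 = n·r/(1+(n−1)r) ≈ 0.5235
Then solve for n' with r_old = 0.5235, r_target = 0.69: n' = 0.69(1 − 0.5235)/[0.5235(1 − 0.69)] = 2.0260
Items = 2.0260 × 46 ≈ 93.20 → 94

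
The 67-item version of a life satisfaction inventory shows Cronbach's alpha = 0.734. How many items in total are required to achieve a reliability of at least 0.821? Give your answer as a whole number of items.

112

n = [0.821 × 0.266] / [0.734 × 0.179]
  = 0.218386 / 0.131386 = 1.6622
So the test needs 1.6622 × 67 ≈ 111.37 items; rounding up, 112.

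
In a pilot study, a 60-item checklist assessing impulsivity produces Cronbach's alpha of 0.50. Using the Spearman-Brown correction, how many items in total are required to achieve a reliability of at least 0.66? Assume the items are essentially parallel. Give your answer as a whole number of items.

117

Invert Spearman-Brown to solve for n:
n = r*(1 − r) / [ r (1 − r*) ]
n = [0.66 × 0.50] / [0.50 × 0.34]
n = 0.3300 / 0.1700 ≈ 1.9412
Items needed = n × 60 = 1.9412 × 60 ≈ 116.47 → round up to 117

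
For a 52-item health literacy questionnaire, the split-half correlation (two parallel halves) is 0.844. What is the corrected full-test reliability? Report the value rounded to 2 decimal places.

The full test is twice the length of either half (n = 2).
r_full = 2r_hh / (1 + r_hh) = 2 × 0.844 / (1 + 0.844)
r_full = 1.6880 / 1.8440 ≈ 0.9154

0.92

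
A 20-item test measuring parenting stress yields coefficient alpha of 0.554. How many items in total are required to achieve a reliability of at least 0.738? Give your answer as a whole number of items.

Rearranging the Spearman-Brown formula for n,
n = r_target (1 − r_old) / [ r_old (1 − r_target) ]
n = 0.738(1 − 0.554) / [0.554(1 − 0.738)]
  = 0.329148 / 0.145148 = 2.2677
So the test needs 2.2677 × 20 ≈ 45.35 items; rounding up, 46.

46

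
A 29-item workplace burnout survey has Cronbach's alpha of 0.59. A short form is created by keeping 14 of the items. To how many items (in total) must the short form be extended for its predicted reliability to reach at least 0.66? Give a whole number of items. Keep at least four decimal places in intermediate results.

Short-form reliability: n = 14/29 = 0.4828; r_14 = n·r/(1+(n−1)r) ≈ 0.4099
Then solve for n' with r_old = 0.4099, r_target = 0.66: n' = 0.66(1 − 0.4099)/[0.4099(1 − 0.66)] = 2.7946
Items = 2.7946 × 14 ≈ 39.12 → 40

40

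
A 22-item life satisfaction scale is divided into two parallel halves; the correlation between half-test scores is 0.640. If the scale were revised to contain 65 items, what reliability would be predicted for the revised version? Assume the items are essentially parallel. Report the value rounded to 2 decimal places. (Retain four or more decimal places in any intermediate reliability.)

0.91

Full-test reliability from the split-half r: r_full = 2(0.640)/(1 + 0.640) = 0.7805
Then adjust to 65 items: n = 65/22 = 2.9545
r_new = n·r_full / (1 + (n − 1)·r_full) = 2.3060 / 2.5255 ≈ 0.9131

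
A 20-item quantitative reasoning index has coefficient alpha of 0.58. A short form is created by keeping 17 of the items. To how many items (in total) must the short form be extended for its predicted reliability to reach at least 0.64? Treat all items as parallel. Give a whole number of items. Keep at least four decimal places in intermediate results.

Short-form reliability: n = 17/20 = 0.8500; r_17 = n·r/(1+(n−1)r) ≈ 0.5400
Then solve for n' with r_old = 0.5400, r_target = 0.64: n' = 0.64(1 − 0.5400)/[0.5400(1 − 0.64)] = 1.5144
Items = 1.5144 × 17 ≈ 25.74 → 26

26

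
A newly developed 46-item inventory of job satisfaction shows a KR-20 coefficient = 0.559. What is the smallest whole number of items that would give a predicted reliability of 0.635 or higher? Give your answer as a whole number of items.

64

Rearranging the Spearman-Brown formula for n,
n = r*(1 − r) / [ r (1 − r*) ]
n = 0.635 × (1 − 0.559) / [ 0.559 × (1 − 0.635) ]
  = 0.280035 / 0.204035 = 1.3725
1.3725 × 46 = 63.14 → 64 items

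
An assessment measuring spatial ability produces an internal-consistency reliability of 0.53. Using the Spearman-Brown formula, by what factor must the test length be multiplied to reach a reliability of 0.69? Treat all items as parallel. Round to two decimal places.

1.97

Rearranging the Spearman-Brown formula for n,
n = r_target (1 − r_old) / [ r_old (1 − r_target) ]
n = [0.69 × 0.47] / [0.53 × 0.31]
  = 0.3243 / 0.1643 = 1.9738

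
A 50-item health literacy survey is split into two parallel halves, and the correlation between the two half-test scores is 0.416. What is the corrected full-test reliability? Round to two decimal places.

0.59

Each half is half the length of the full test, so the full test is n = 2 times a half.
r_full = 2r_hh / (1 + r_hh) = 2 × 0.416 / (1 + 0.416)
       = 0.8320 / 1.4160 = 0.5876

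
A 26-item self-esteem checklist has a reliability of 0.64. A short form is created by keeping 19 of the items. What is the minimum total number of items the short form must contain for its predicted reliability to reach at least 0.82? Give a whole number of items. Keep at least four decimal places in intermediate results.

67

First, r for the 19-item form: n = 19/26 = 0.7308, so r_19 = 0.7308·0.64/(1 + (0.7308 − 1)·0.64) = 0.5651
Then solve for n' with r_old = 0.5651, r_target = 0.82: n' = 0.82(1 − 0.5651)/[0.5651(1 − 0.82)] = 3.5059
Total items = 3.5059 × 19 = 66.61, rounded up to 67.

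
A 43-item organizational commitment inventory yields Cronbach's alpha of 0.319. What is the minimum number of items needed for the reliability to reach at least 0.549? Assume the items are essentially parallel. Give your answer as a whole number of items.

112

Invert Spearman-Brown to solve for n:
n = r*(1 − r) / [ r (1 − r*) ]
n = 0.549(1 − 0.319) / [0.319(1 − 0.549)]
  = 0.373869 / 0.143869 = 2.5987
2.5987 × 43 = 111.74 → 112 items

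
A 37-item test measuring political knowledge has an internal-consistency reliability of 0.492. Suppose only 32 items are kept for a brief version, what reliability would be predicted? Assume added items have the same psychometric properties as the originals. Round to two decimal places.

0.46

The new length is 32/37 = 0.8649 times the old.
Apply the Spearman-Brown prophecy formula, r' = nr / [1 + (n − 1)r]:
r_new = (0.8649 × 0.492) / (1 + (0.8649 − 1) × 0.492)
r_new = 0.4255 / 0.9335 ≈ 0.4558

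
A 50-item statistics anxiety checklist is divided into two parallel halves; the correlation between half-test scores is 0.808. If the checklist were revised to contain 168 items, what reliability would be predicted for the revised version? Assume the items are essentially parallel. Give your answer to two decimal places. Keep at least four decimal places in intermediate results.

0.97

Full-test reliability from the split-half r: r_full = 2(0.808)/(1 + 0.808) = 0.8938
Then adjust to 168 items: n = 168/50 = 3.3600
r_new = n·r_full / (1 + (n − 1)·r_full) = 3.0032 / 3.1094 ≈ 0.9658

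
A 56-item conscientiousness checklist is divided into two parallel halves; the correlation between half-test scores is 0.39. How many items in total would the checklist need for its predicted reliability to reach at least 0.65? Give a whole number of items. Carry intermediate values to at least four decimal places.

r_full = 2(0.39)/(1 + 0.39) = 0.5612
Solve Spearman-Brown for n: n = 0.65(1 − 0.5612) / [0.5612(1 − 0.65)] = 1.4521
Items = 1.4521 × 56 ≈ 81.32 → 82

82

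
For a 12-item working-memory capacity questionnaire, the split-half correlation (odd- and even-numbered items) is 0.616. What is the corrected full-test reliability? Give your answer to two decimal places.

Apply the Spearman-Brown correction with n = 2:
r_full = 2r_hh / (1 + r_hh) = 2 × 0.616 / (1 + 0.616)
r_full = 1.2320 / 1.6160 ≈ 0.7624

0.76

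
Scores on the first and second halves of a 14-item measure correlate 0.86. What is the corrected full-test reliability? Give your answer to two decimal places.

r_full = 2(0.86) / (1 + 0.86)
r_full = 1.7200 / 1.8600 ≈ 0.9247

0.92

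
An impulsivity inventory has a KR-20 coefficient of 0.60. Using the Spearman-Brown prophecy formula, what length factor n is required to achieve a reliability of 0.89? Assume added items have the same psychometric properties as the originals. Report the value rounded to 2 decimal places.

Invert Spearman-Brown to solve for n:
n = r*(1 − r) / [ r (1 − r*) ]
n = 0.89(1 − 0.60) / [0.60(1 − 0.89)]
n = 0.3560 / 0.0660 ≈ 5.3939

5.39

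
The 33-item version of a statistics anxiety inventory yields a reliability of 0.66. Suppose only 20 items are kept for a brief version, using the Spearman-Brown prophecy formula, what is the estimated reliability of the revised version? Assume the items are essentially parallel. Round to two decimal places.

Length ratio n = 20/33 = 0.6061
Apply the Spearman-Brown prophecy formula, r' = nr / [1 + (n − 1)r]:
r_new = 0.6061·0.66 / [1 + (0.6061 − 1)·0.66]
     = 0.4000 / 0.7400 = 0.5405

0.54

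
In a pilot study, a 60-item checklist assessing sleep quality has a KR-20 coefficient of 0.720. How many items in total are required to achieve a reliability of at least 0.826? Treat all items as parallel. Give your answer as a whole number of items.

111

Spearman-Brown solved for the length factor n:
n = r_target (1 − r_old) / [ r_old (1 − r_target) ]
n = 0.826 × (1 − 0.720) / [ 0.720 × (1 − 0.826) ]
  = 0.231280 / 0.125280 = 1.8461
1.8461 × 60 = 110.77 → 111 items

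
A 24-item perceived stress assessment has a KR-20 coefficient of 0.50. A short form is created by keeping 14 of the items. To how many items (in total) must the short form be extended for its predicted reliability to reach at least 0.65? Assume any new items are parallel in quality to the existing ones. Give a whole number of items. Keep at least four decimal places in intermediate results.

45

First, r for the 14-item form: n = 14/24 = 0.5833, so r_14 = 0.5833·0.50/(1 + (0.5833 − 1)·0.50) = 0.3684
Length factor from the short form to reach 0.65: n' = 0.65(1 − 0.3684) / [0.3684(1 − 0.65)] ≈ 3.1840
Total items = 3.1840 × 14 = 44.58, rounded up to 45.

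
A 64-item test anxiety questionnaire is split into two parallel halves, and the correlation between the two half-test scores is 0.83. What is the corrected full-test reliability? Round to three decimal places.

Apply the Spearman-Brown correction with n = 2:
r_full = 2(0.83) / (1 + 0.83)
r_full = 1.6600 / 1.8300 ≈ 0.9071

0.907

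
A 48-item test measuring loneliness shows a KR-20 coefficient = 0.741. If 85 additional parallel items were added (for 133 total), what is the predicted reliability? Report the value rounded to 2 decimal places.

0.89

The new length is 133/48 = 2.7708 times the old.
r_new = 2.7708·0.741 / [1 + (2.7708 − 1)·0.741]
r_new = 2.0532 / 2.3122 ≈ 0.8880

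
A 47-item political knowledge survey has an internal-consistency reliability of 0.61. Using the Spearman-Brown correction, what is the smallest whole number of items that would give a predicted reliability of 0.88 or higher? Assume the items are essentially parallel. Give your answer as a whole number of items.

Rearranging the Spearman-Brown formula for n,
n = r*(1 − r) / [ r (1 − r*) ]
n = [0.88 × 0.39] / [0.61 × 0.12]
  = 0.3432 / 0.0732 = 4.6885
4.6885 × 47 = 220.36 → 221 items

221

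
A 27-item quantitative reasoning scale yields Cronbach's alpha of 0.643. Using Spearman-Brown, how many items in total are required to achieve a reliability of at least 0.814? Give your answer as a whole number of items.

Invert Spearman-Brown to solve for n:
n = r*(1 − r) / [ r (1 − r*) ]
n = 0.814(1 − 0.643) / [0.643(1 − 0.814)]
n = 0.290598 / 0.119598 ≈ 2.4298
2.4298 × 27 = 65.60 → 66 items

66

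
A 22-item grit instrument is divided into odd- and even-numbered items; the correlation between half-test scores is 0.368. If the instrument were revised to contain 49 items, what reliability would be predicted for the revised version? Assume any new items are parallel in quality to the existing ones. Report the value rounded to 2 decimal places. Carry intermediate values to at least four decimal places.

0.72

First correct the split-half correlation to full-test reliability: r_full = 2 × 0.368 / (1 + 0.368) ≈ 0.5380
Then adjust to 49 items: n = 49/22 = 2.2273
r_new = n·r_full / (1 + (n − 1)·r_full) = 1.1983 / 1.6603 ≈ 0.7217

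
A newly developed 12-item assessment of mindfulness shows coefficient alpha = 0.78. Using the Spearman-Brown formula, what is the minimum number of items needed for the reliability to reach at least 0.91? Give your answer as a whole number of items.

35

Invert Spearman-Brown to solve for n:
n = r_target (1 − r_old) / [ r_old (1 − r_target) ]
n = 0.91(1 − 0.78) / [0.78(1 − 0.91)]
n = 0.2002 / 0.0702 ≈ 2.8519
So the test needs 2.8519 × 12 ≈ 34.22 items; rounding up, 35.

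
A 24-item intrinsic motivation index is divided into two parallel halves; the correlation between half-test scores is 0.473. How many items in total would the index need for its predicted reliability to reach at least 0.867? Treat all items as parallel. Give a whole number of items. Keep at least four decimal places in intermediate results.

r_full = 2(0.473)/(1 + 0.473) = 0.6422
Solve Spearman-Brown for n: n = 0.867(1 − 0.6422) / [0.6422(1 − 0.867)] = 3.6319
Required items = 3.6319 × 24 = 87.17, so 88 items.

88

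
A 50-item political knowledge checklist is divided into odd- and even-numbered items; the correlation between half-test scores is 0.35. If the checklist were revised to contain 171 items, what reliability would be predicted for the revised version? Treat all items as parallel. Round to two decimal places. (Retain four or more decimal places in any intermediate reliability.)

0.79

Full-test reliability from the split-half r: r_full = 2(0.35)/(1 + 0.35) = 0.5185
Then adjust to 171 items: n = 171/50 = 3.4200
r_new = n·r_full / (1 + (n − 1)·r_full) = 1.7733 / 2.2548 ≈ 0.7865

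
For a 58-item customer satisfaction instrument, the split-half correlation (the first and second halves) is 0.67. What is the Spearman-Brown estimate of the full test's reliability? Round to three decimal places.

r_full = 2(0.67) / (1 + 0.67)
       = 1.3400 / 1.6700 = 0.8024

0.802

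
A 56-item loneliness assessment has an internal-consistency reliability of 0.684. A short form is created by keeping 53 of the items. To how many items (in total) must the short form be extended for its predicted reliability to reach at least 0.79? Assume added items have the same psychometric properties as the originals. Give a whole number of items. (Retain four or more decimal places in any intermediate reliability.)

98

First, r for the 53-item form: n = 53/56 = 0.9464, so r_53 = 0.9464·0.684/(1 + (0.9464 − 1)·0.684) = 0.6720
Then solve for n' with r_old = 0.6720, r_target = 0.79: n' = 0.79(1 − 0.6720)/[0.6720(1 − 0.79)] = 1.8362
Items = 1.8362 × 53 ≈ 97.32 → 98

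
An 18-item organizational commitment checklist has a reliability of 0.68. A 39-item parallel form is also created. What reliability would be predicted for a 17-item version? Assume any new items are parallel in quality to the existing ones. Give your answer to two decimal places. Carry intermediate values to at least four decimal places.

The 39-item form is not needed; work directly from the 18-item form with n = 17/18 = 0.9444.
r_{17} = n·r / (1 + (n − 1)·r) = 0.6422 / 0.9622 ≈ 0.6674

0.67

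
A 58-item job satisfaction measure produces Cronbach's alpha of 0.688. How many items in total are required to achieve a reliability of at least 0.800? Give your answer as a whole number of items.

106

n = [0.800 × 0.312] / [0.688 × 0.200]
n = 0.249600 / 0.137600 ≈ 1.8140
Items needed = n × 58 = 1.8140 × 58 ≈ 105.21 → round up to 106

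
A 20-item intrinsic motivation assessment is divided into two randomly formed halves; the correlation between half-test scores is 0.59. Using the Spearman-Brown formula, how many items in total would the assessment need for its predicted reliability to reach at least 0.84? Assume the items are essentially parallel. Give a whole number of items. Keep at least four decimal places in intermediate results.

Corrected full-test reliability: r_full = 2 × 0.59 / (1 + 0.59) ≈ 0.7421
n = r_tgt(1 − r_full) / [r_full(1 − r_tgt)] = 0.84 × 0.2579 / (0.7421 × 0.16) ≈ 1.8245
Required items = 1.8245 × 20 = 36.49, so 37 items.

37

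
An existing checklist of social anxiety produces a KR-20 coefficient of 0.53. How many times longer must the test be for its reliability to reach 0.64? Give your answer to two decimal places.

n = 0.64 × (1 − 0.53) / [ 0.53 × (1 − 0.64) ]
  = 0.3008 / 0.1908 = 1.5765

1.58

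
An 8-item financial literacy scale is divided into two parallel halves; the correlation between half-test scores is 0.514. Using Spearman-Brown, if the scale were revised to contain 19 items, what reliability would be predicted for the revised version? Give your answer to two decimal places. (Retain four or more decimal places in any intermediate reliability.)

Full-test reliability from the split-half r: r_full = 2(0.514)/(1 + 0.514) = 0.6790
Then adjust to 19 items: n = 19/8 = 2.3750
r_new = n·r_full / (1 + (n − 1)·r_full) = 1.6126 / 1.9336 ≈ 0.8340

0.83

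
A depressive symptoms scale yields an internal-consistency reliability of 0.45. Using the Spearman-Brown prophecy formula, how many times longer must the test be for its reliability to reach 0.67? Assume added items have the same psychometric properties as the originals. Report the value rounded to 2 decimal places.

n = 0.67(1 − 0.45) / [0.45(1 − 0.67)]
  = 0.3685 / 0.1485 = 2.4815

2.48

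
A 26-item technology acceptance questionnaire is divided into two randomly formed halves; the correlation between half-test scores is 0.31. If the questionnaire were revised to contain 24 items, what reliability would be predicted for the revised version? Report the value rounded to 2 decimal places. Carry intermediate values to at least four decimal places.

0.45

Full-test reliability from the split-half r: r_full = 2(0.31)/(1 + 0.31) = 0.4733
Then adjust to 24 items: n = 24/26 = 0.9231
r_new = n·r_full / (1 + (n − 1)·r_full) = 0.4369 / 0.9636 ≈ 0.4534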